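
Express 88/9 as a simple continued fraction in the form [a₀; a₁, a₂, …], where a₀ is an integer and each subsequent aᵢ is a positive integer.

[9; 1, 3, 2]

Run the Euclidean algorithm, recording each quotient:
88 ÷ 9 → quotient 9, remainder 7
9 ÷ 7 → quotient 1, remainder 2
7 ÷ 2 → quotient 3, remainder 1
2 ÷ 1 → quotient 2, remainder 0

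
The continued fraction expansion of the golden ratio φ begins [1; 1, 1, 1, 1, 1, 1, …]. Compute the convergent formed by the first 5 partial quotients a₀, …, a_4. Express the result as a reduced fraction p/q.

8/5

Start with 1.
1 + 1/(1/1) = 1 + 1/1 = 2/1
1 + 1/(2/1) = 1 + 1/2 = 3/2
1 + 1/(3/2) = 1 + 2/3 = 5/3
1 + 1/(5/3) = 1 + 3/5 = 8/5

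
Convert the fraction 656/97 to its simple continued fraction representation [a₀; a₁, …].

[6; 1, 3, 4, 1, 1, 2]

Apply division with remainder until the remainder is 0:
656 = 6·97 + 74, so a_0 = 6
97 = 1·74 + 23, so a_1 = 1
74 = 3·23 + 5, so a_2 = 3
23 = 4·5 + 3, so a_3 = 4
5 = 1·3 + 2, so a_4 = 1
3 = 1·2 + 1, so a_5 = 1
2 = 2·1 + 0, so a_6 = 2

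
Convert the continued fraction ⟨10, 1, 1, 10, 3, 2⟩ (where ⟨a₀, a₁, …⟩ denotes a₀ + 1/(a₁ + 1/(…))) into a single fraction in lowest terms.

1589/151

Build up convergents one term at a time:
a_0 = 10: 10/1
a_1 = 1: 11/1
a_2 = 1: 21/2
a_3 = 10: 221/21
a_4 = 3: 684/65
a_5 = 2: 1589/151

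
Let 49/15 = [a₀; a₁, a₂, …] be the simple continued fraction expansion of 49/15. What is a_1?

3

⌊49/15⌋ = 3, remainder 4
⌊15/4⌋ = 3, remainder 3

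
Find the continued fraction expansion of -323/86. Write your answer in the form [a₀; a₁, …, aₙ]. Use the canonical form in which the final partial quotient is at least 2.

-323 = -4·86 + 21, so a_0 = -4
86 = 4·21 + 2, so a_1 = 4
21 = 10·2 + 1, so a_2 = 10
2 = 2·1 + 0, so a_3 = 2

[-4; 4, 10, 2]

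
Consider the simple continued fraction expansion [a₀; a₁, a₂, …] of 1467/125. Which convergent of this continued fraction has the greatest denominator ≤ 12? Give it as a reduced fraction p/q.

47/4

a_0 = 11: 11/1  (≤ bound)
a_1 = 1: 12/1  (≤ bound)
a_2 = 2: 35/3  (≤ bound)
a_3 = 1: 47/4  (≤ bound)
a_4 = 3: 176/15  (> 12, stop)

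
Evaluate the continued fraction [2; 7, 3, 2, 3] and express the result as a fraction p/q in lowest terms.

374/175

Start with 3.
2 + 1/(3/1) = 2 + 1/3 = 7/3
3 + 1/(7/3) = 3 + 3/7 = 24/7
7 + 1/(24/7) = 7 + 7/24 = 175/24
2 + 1/(175/24) = 2 + 24/175 = 374/175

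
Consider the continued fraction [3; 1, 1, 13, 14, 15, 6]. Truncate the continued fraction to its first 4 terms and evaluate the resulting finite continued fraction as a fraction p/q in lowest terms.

Collapse the nested fraction from the inside out:
Start with 13.
1 + 1/(13/1) = 1 + 1/13 = 14/13
1 + 1/(14/13) = 1 + 13/14 = 27/14
3 + 1/(27/14) = 3 + 14/27 = 95/27

95/27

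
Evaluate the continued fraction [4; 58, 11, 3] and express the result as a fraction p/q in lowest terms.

Start with 3.
11 + 1/(3/1) = 11 + 1/3 = 34/3
58 + 1/(34/3) = 58 + 3/34 = 1975/34
4 + 1/(1975/34) = 4 + 34/1975 = 7934/1975

7934/1975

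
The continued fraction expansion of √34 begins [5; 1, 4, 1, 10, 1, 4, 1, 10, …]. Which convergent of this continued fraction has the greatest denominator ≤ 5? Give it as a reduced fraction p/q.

29/5

List convergents until the denominator exceeds the bound:
a_0 = 5: 5/1  (≤ bound)
a_1 = 1: 6/1  (≤ bound)
a_2 = 4: 29/5  (≤ bound)
a_3 = 1: 35/6  (> 5, stop)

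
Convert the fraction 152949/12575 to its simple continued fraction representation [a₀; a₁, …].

[12; 6, 7, 3, 2, 2, 1, 11]

Apply division with remainder until the remainder is 0:
152949 = 12·12575 + 2049, so a_0 = 12
12575 = 6·2049 + 281, so a_1 = 6
2049 = 7·281 + 82, so a_2 = 7
281 = 3·82 + 35, so a_3 = 3
82 = 2·35 + 12, so a_4 = 2
35 = 2·12 + 11, so a_5 = 2
12 = 1·11 + 1, so a_6 = 1
11 = 11·1 + 0, so a_7 = 11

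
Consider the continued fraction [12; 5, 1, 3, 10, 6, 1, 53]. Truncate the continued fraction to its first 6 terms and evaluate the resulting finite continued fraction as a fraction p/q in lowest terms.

17518/1439

Start with 6.
10 + 1/(6/1) = 10 + 1/6 = 61/6
3 + 1/(61/6) = 3 + 6/61 = 189/61
1 + 1/(189/61) = 1 + 61/189 = 250/189
5 + 1/(250/189) = 5 + 189/250 = 1439/250
12 + 1/(1439/250) = 12 + 250/1439 = 17518/1439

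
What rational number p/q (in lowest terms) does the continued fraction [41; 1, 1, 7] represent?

623/15

a_0 = 41: 41/1
a_1 = 1: 42/1
a_2 = 1: 83/2
a_3 = 7: 623/15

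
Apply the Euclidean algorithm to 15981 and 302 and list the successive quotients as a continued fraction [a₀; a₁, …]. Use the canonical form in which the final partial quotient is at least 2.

⌊15981/302⌋ = 52, remainder 277
⌊302/277⌋ = 1, remainder 25
⌊277/25⌋ = 11, remainder 2
⌊25/2⌋ = 12, remainder 1
⌊2/1⌋ = 2, remainder 0

[52; 1, 11, 12, 2]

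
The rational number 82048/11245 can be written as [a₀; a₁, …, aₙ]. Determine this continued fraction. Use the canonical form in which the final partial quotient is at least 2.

Run the Euclidean algorithm, recording each quotient:
⌊82048/11245⌋ = 7, remainder 3333
⌊11245/3333⌋ = 3, remainder 1246
⌊3333/1246⌋ = 2, remainder 841
⌊1246/841⌋ = 1, remainder 405
⌊841/405⌋ = 2, remainder 31
⌊405/31⌋ = 13, remainder 2
⌊31/2⌋ = 15, remainder 1
⌊2/1⌋ = 2, remainder 0

[7; 3, 2, 1, 2, 13, 15, 2]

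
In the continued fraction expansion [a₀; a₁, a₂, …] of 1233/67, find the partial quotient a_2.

2

Apply division with remainder until the remainder is 0:
1233 = 18·67 + 27, so a_0 = 18
67 = 2·27 + 13, so a_1 = 2
27 = 2·13 + 1, so a_2 = 2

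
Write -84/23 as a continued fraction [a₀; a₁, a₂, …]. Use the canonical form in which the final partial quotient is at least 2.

[-4; 2, 1, 7]

⌊-84/23⌋ = -4, remainder 8
⌊23/8⌋ = 2, remainder 7
⌊8/7⌋ = 1, remainder 1
⌊7/1⌋ = 7, remainder 0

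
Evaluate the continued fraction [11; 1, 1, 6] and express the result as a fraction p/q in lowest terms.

Start with 6.
1 + 1/(6/1) = 1 + 1/6 = 7/6
1 + 1/(7/6) = 1 + 6/7 = 13/7
11 + 1/(13/7) = 11 + 7/13 = 150/13

150/13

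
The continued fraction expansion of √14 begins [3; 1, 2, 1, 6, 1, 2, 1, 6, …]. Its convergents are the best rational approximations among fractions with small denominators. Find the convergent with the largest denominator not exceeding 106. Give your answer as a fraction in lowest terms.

a_0 = 3: 3/1  (≤ bound)
a_1 = 1: 4/1  (≤ bound)
a_2 = 2: 11/3  (≤ bound)
a_3 = 1: 15/4  (≤ bound)
a_4 = 6: 101/27  (≤ bound)
a_5 = 1: 116/31  (≤ bound)
a_6 = 2: 333/89  (≤ bound)
a_7 = 1: 449/120  (> 106, stop)

333/89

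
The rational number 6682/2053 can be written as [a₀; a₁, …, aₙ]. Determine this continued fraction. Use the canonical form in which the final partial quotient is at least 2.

[3; 3, 1, 12, 2, 2, 3, 2]

Repeatedly divide and take the remainder:
6682 = 3·2053 + 523, so a_0 = 3
2053 = 3·523 + 484, so a_1 = 3
523 = 1·484 + 39, so a_2 = 1
484 = 12·39 + 16, so a_3 = 12
39 = 2·16 + 7, so a_4 = 2
16 = 2·7 + 2, so a_5 = 2
7 = 3·2 + 1, so a_6 = 3
2 = 2·1 + 0, so a_7 = 2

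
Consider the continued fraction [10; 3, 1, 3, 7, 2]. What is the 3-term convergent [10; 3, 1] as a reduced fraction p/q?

41/4

Start with 1.
3 + 1/(1/1) = 3 + 1/1 = 4/1
10 + 1/(4/1) = 10 + 1/4 = 41/4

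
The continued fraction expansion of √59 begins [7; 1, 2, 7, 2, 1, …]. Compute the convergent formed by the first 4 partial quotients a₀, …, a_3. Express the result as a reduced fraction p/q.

Build up convergents one term at a time:
a_0 = 7: 7/1
a_1 = 1: 8/1
a_2 = 2: 23/3
a_3 = 7: 169/22

169/22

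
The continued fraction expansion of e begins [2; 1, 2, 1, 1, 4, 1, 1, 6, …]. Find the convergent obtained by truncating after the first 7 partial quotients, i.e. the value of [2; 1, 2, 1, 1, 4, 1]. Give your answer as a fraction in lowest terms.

Collapse the nested fraction from the inside out:
Start with 1.
4 + 1/(1/1) = 4 + 1/1 = 5/1
1 + 1/(5/1) = 1 + 1/5 = 6/5
1 + 1/(6/5) = 1 + 5/6 = 11/6
2 + 1/(11/6) = 2 + 6/11 = 28/11
1 + 1/(28/11) = 1 + 11/28 = 39/28
2 + 1/(39/28) = 2 + 28/39 = 106/39

106/39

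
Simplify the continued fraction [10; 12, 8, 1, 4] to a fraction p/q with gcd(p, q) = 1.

5374/533

Work from the innermost term outward:
Start with 4.
1 + 1/(4/1) = 1 + 1/4 = 5/4
8 + 1/(5/4) = 8 + 4/5 = 44/5
12 + 1/(44/5) = 12 + 5/44 = 533/44
10 + 1/(533/44) = 10 + 44/533 = 5374/533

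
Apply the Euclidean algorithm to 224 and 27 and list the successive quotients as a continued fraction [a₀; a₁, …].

Apply division with remainder until the remainder is 0:
224 = 8·27 + 8, so a_0 = 8
27 = 3·8 + 3, so a_1 = 3
8 = 2·3 + 2, so a_2 = 2
3 = 1·2 + 1, so a_3 = 1
2 = 2·1 + 0, so a_4 = 2

[8; 3, 2, 1, 2]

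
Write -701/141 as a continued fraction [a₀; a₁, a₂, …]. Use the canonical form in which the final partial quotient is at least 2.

Repeatedly divide and take the remainder:
⌊-701/141⌋ = -5, remainder 4
⌊141/4⌋ = 35, remainder 1
⌊4/1⌋ = 4, remainder 0

[-5; 35, 4]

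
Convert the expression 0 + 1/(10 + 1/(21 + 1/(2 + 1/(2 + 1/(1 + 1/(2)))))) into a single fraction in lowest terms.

a_0 = 0: 0/1
a_1 = 10: 1/10
a_2 = 21: 21/211
a_3 = 2: 43/432
a_4 = 2: 107/1075
a_5 = 1: 150/1507
a_6 = 2: 407/4089

407/4089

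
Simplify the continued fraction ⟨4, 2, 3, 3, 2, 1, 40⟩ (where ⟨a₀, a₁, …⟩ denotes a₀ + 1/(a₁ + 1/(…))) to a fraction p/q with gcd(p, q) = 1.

a_0 = 4: 4/1
a_1 = 2: 9/2
a_2 = 3: 31/7
a_3 = 3: 102/23
a_4 = 2: 235/53
a_5 = 1: 337/76
a_6 = 40: 13715/3093

13715/3093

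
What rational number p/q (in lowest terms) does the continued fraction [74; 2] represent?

a_0 = 74: 74/1
a_1 = 2: 149/2

149/2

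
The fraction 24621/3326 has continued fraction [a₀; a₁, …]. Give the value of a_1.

2

Repeatedly divide and take the remainder:
⌊24621/3326⌋ = 7, remainder 1339
⌊3326/1339⌋ = 2, remainder 648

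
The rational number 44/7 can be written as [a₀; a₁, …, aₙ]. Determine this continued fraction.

[6; 3, 2]

⌊44/7⌋ = 6, remainder 2
⌊7/2⌋ = 3, remainder 1
⌊2/1⌋ = 2, remainder 0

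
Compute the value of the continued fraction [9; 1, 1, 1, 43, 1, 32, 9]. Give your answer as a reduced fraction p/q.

385649/39905

Use the convergent recurrence hₖ = aₖ·hₖ₋₁ + hₖ₋₂ (and likewise for the denominators kₖ):
a_0 = 9: 9/1
a_1 = 1: 10/1
a_2 = 1: 19/2
a_3 = 1: 29/3
a_4 = 43: 1266/131
a_5 = 1: 1295/134
a_6 = 32: 42706/4419
a_7 = 9: 385649/39905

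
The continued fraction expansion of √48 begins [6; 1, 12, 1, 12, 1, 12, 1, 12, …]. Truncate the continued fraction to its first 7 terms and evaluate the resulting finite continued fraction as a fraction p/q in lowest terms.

Start with 12.
1 + 1/(12/1) = 1 + 1/12 = 13/12
12 + 1/(13/12) = 12 + 12/13 = 168/13
1 + 1/(168/13) = 1 + 13/168 = 181/168
12 + 1/(181/168) = 12 + 168/181 = 2340/181
1 + 1/(2340/181) = 1 + 181/2340 = 2521/2340
6 + 1/(2521/2340) = 6 + 2340/2521 = 17466/2521

17466/2521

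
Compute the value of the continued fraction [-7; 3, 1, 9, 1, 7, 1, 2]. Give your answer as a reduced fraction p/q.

-7459/1106

Build up convergents one term at a time:
a_0 = -7: -7/1
a_1 = 3: -20/3
a_2 = 1: -27/4
a_3 = 9: -263/39
a_4 = 1: -290/43
a_5 = 7: -2293/340
a_6 = 1: -2583/383
a_7 = 2: -7459/1106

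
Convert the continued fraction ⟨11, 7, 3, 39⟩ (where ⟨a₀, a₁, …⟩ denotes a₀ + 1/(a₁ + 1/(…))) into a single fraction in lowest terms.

9633/865

Start with 39.
3 + 1/(39/1) = 3 + 1/39 = 118/39
7 + 1/(118/39) = 7 + 39/118 = 865/118
11 + 1/(865/118) = 11 + 118/865 = 9633/865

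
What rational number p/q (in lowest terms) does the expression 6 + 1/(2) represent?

13/2

Work from the innermost term outward:
Start with 2.
6 + 1/(2/1) = 6 + 1/2 = 13/2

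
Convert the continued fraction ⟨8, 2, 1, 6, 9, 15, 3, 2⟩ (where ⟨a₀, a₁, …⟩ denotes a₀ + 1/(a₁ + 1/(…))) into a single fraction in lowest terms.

164665/19721

Collapse the nested fraction from the inside out:
Start with 2.
3 + 1/(2/1) = 3 + 1/2 = 7/2
15 + 1/(7/2) = 15 + 2/7 = 107/7
9 + 1/(107/7) = 9 + 7/107 = 970/107
6 + 1/(970/107) = 6 + 107/970 = 5927/970
1 + 1/(5927/970) = 1 + 970/5927 = 6897/5927
2 + 1/(6897/5927) = 2 + 5927/6897 = 19721/6897
8 + 1/(19721/6897) = 8 + 6897/19721 = 164665/19721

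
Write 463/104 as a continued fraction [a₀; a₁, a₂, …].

[4; 2, 4, 1, 2, 3]

⌊463/104⌋ = 4, remainder 47
⌊104/47⌋ = 2, remainder 10
⌊47/10⌋ = 4, remainder 7
⌊10/7⌋ = 1, remainder 3
⌊7/3⌋ = 2, remainder 1
⌊3/1⌋ = 3, remainder 0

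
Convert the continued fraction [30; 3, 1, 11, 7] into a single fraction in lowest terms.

10075/333

a_0 = 30: 30/1
a_1 = 3: 91/3
a_2 = 1: 121/4
a_3 = 11: 1422/47
a_4 = 7: 10075/333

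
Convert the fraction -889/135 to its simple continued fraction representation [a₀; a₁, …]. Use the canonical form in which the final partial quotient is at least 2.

[-7; 2, 2, 2, 3, 3]

-889 ÷ 135 → quotient -7, remainder 56
135 ÷ 56 → quotient 2, remainder 23
56 ÷ 23 → quotient 2, remainder 10
23 ÷ 10 → quotient 2, remainder 3
10 ÷ 3 → quotient 3, remainder 1
3 ÷ 1 → quotient 3, remainder 0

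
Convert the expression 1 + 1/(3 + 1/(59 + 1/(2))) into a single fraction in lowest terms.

478/359

a_0 = 1: 1/1
a_1 = 3: 4/3
a_2 = 59: 237/178
a_3 = 2: 478/359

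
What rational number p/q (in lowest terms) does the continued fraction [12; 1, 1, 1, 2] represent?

101/8

a_0 = 12: 12/1
a_1 = 1: 13/1
a_2 = 1: 25/2
a_3 = 1: 38/3
a_4 = 2: 101/8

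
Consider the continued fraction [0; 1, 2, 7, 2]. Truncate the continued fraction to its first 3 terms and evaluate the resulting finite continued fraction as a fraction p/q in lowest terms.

2/3

Start with 2.
1 + 1/(2/1) = 1 + 1/2 = 3/2
0 + 1/(3/2) = 0 + 2/3 = 2/3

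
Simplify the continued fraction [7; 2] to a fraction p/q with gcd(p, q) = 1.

15/2

Build up convergents one term at a time:
a_0 = 7: 7/1
a_1 = 2: 15/2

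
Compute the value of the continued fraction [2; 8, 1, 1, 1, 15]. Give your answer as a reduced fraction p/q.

861/407

a_0 = 2: 2/1
a_1 = 8: 17/8
a_2 = 1: 19/9
a_3 = 1: 36/17
a_4 = 1: 55/26
a_5 = 15: 861/407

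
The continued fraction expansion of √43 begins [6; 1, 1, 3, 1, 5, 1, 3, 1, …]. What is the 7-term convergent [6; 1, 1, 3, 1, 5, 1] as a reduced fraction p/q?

400/61

a_0 = 6: 6/1
a_1 = 1: 7/1
a_2 = 1: 13/2
a_3 = 3: 46/7
a_4 = 1: 59/9
a_5 = 5: 341/52
a_6 = 1: 400/61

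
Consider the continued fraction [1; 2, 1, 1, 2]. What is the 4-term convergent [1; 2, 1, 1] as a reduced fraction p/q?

Work from the innermost term outward:
Start with 1.
1 + 1/(1/1) = 1 + 1/1 = 2/1
2 + 1/(2/1) = 2 + 1/2 = 5/2
1 + 1/(5/2) = 1 + 2/5 = 7/5

7/5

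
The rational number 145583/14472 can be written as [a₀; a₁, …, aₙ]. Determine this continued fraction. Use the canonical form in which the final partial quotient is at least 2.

Apply division with remainder until the remainder is 0:
145583 = 10·14472 + 863, so a_0 = 10
14472 = 16·863 + 664, so a_1 = 16
863 = 1·664 + 199, so a_2 = 1
664 = 3·199 + 67, so a_3 = 3
199 = 2·67 + 65, so a_4 = 2
67 = 1·65 + 2, so a_5 = 1
65 = 32·2 + 1, so a_6 = 32
2 = 2·1 + 0, so a_7 = 2

[10; 16, 1, 3, 2, 1, 32, 2]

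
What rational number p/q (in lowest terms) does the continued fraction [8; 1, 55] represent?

503/56

Use the convergent recurrence hₖ = aₖ·hₖ₋₁ + hₖ₋₂ (and likewise for the denominators kₖ):
a_0 = 8: 8/1
a_1 = 1: 9/1
a_2 = 55: 503/56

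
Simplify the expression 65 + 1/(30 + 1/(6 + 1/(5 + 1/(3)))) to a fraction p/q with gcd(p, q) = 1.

194189/2986

Start with 3.
5 + 1/(3/1) = 5 + 1/3 = 16/3
6 + 1/(16/3) = 6 + 3/16 = 99/16
30 + 1/(99/16) = 30 + 16/99 = 2986/99
65 + 1/(2986/99) = 65 + 99/2986 = 194189/2986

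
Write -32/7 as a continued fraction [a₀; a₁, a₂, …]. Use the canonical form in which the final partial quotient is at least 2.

[-5; 2, 3]

Apply division with remainder until the remainder is 0:
-32 = -5·7 + 3, so a_0 = -5
7 = 2·3 + 1, so a_1 = 2
3 = 3·1 + 0, so a_2 = 3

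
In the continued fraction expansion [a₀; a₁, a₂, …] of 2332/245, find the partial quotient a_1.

1

Run the Euclidean algorithm, recording each quotient:
2332 = 9·245 + 127, so a_0 = 9
245 = 1·127 + 118, so a_1 = 1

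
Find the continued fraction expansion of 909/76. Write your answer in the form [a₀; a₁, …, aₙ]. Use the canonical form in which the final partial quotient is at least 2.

[11; 1, 24, 3]

Run the Euclidean algorithm, recording each quotient:
⌊909/76⌋ = 11, remainder 73
⌊76/73⌋ = 1, remainder 3
⌊73/3⌋ = 24, remainder 1
⌊3/1⌋ = 3, remainder 0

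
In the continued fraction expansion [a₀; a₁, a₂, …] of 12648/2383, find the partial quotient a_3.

1

12648 = 5·2383 + 733, so a_0 = 5
2383 = 3·733 + 184, so a_1 = 3
733 = 3·184 + 181, so a_2 = 3
184 = 1·181 + 3, so a_3 = 1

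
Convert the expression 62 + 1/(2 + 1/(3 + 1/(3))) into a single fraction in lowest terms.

1436/23

Start with 3.
3 + 1/(3/1) = 3 + 1/3 = 10/3
2 + 1/(10/3) = 2 + 3/10 = 23/10
62 + 1/(23/10) = 62 + 10/23 = 1436/23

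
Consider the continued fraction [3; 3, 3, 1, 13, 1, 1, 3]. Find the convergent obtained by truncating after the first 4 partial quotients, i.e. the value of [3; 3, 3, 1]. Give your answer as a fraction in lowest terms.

43/13

Compute successive convergents:
a_0 = 3: 3/1
a_1 = 3: 10/3
a_2 = 3: 33/10
a_3 = 1: 43/13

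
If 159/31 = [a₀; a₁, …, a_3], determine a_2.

Repeatedly divide and take the remainder:
159 = 5·31 + 4, so a_0 = 5
31 = 7·4 + 3, so a_1 = 7
4 = 1·3 + 1, so a_2 = 1

1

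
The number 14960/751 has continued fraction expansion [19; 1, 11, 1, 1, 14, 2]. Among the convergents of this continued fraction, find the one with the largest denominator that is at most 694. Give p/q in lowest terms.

a_0 = 19: 19/1  (≤ bound)
a_1 = 1: 20/1  (≤ bound)
a_2 = 11: 239/12  (≤ bound)
a_3 = 1: 259/13  (≤ bound)
a_4 = 1: 498/25  (≤ bound)
a_5 = 14: 7231/363  (≤ bound)
a_6 = 2: 14960/751  (> 694, stop)

7231/363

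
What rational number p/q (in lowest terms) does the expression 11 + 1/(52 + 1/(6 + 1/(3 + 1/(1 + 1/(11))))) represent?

a_0 = 11: 11/1
a_1 = 52: 573/52
a_2 = 6: 3449/313
a_3 = 3: 10920/991
a_4 = 1: 14369/1304
a_5 = 11: 168979/15335

168979/15335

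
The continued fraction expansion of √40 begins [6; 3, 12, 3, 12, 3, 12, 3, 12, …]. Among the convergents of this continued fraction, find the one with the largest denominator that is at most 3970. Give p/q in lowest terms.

a_0 = 6: 6/1  (≤ bound)
a_1 = 3: 19/3  (≤ bound)
a_2 = 12: 234/37  (≤ bound)
a_3 = 3: 721/114  (≤ bound)
a_4 = 12: 8886/1405  (≤ bound)
a_5 = 3: 27379/4329  (> 3970, stop)

8886/1405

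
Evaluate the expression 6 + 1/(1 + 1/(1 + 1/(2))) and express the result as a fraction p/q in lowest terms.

Work from the innermost term outward:
Start with 2.
1 + 1/(2/1) = 1 + 1/2 = 3/2
1 + 1/(3/2) = 1 + 2/3 = 5/3
6 + 1/(5/3) = 6 + 3/5 = 33/5

33/5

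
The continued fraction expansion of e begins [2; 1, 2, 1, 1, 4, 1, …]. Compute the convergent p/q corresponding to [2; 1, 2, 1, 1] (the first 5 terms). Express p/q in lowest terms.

Use the convergent recurrence hₖ = aₖ·hₖ₋₁ + hₖ₋₂ (and likewise for the denominators kₖ):
a_0 = 2: 2/1
a_1 = 1: 3/1
a_2 = 2: 8/3
a_3 = 1: 11/4
a_4 = 1: 19/7

19/7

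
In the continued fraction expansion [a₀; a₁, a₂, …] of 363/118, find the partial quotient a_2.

Repeatedly divide and take the remainder:
⌊363/118⌋ = 3, remainder 9
⌊118/9⌋ = 13, remainder 1
⌊9/1⌋ = 9, remainder 0

9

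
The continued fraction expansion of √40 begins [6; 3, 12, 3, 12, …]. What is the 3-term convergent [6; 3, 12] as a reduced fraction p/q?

Collapse the nested fraction from the inside out:
Start with 12.
3 + 1/(12/1) = 3 + 1/12 = 37/12
6 + 1/(37/12) = 6 + 12/37 = 234/37

234/37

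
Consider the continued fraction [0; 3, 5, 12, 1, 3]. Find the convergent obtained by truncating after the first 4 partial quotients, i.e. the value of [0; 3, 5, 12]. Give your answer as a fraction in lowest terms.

Start with 12.
5 + 1/(12/1) = 5 + 1/12 = 61/12
3 + 1/(61/12) = 3 + 12/61 = 195/61
0 + 1/(195/61) = 0 + 61/195 = 61/195

61/195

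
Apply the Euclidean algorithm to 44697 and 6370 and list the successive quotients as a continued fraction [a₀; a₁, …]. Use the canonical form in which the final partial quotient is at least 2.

[7; 59, 1, 1, 7, 7]

Repeatedly divide and take the remainder:
44697 ÷ 6370 → quotient 7, remainder 107
6370 ÷ 107 → quotient 59, remainder 57
107 ÷ 57 → quotient 1, remainder 50
57 ÷ 50 → quotient 1, remainder 7
50 ÷ 7 → quotient 7, remainder 1
7 ÷ 1 → quotient 7, remainder 0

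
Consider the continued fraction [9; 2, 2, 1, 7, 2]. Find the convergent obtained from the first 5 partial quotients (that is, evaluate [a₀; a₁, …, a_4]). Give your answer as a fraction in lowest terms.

509/54

Start with 7.
1 + 1/(7/1) = 1 + 1/7 = 8/7
2 + 1/(8/7) = 2 + 7/8 = 23/8
2 + 1/(23/8) = 2 + 8/23 = 54/23
9 + 1/(54/23) = 9 + 23/54 = 509/54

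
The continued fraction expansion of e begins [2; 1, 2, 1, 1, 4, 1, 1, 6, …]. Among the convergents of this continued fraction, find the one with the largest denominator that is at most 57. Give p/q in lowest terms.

List convergents until the denominator exceeds the bound:
a_0 = 2: 2/1  (≤ bound)
a_1 = 1: 3/1  (≤ bound)
a_2 = 2: 8/3  (≤ bound)
a_3 = 1: 11/4  (≤ bound)
a_4 = 1: 19/7  (≤ bound)
a_5 = 4: 87/32  (≤ bound)
a_6 = 1: 106/39  (≤ bound)
a_7 = 1: 193/71  (> 57, stop)

106/39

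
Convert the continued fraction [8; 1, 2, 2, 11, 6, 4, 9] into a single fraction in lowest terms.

Work from the innermost term outward:
Start with 9.
4 + 1/(9/1) = 4 + 1/9 = 37/9
6 + 1/(37/9) = 6 + 9/37 = 231/37
11 + 1/(231/37) = 11 + 37/231 = 2578/231
2 + 1/(2578/231) = 2 + 231/2578 = 5387/2578
2 + 1/(5387/2578) = 2 + 2578/5387 = 13352/5387
1 + 1/(13352/5387) = 1 + 5387/13352 = 18739/13352
8 + 1/(18739/13352) = 8 + 13352/18739 = 163264/18739

163264/18739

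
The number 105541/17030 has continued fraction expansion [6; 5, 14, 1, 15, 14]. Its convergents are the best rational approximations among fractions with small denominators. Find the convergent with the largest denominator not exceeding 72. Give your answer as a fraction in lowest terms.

440/71

List convergents until the denominator exceeds the bound:
a_0 = 6: 6/1  (≤ bound)
a_1 = 5: 31/5  (≤ bound)
a_2 = 14: 440/71  (≤ bound)
a_3 = 1: 471/76  (> 72, stop)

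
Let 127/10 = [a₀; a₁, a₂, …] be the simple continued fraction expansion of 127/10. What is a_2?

2

Run the Euclidean algorithm, recording each quotient:
127 ÷ 10 → quotient 12, remainder 7
10 ÷ 7 → quotient 1, remainder 3
7 ÷ 3 → quotient 2, remainder 1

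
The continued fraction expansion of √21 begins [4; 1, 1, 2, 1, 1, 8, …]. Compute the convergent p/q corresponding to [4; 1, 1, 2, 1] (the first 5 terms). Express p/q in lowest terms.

a_0 = 4: 4/1
a_1 = 1: 5/1
a_2 = 1: 9/2
a_3 = 2: 23/5
a_4 = 1: 32/7

32/7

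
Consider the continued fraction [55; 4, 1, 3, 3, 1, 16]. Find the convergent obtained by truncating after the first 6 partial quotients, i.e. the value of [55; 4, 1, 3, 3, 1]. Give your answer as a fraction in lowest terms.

4472/81

Collapse the nested fraction from the inside out:
Start with 1.
3 + 1/(1/1) = 3 + 1/1 = 4/1
3 + 1/(4/1) = 3 + 1/4 = 13/4
1 + 1/(13/4) = 1 + 4/13 = 17/13
4 + 1/(17/13) = 4 + 13/17 = 81/17
55 + 1/(81/17) = 55 + 17/81 = 4472/81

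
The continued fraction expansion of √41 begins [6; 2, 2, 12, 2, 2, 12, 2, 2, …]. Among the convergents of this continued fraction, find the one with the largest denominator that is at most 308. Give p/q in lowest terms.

826/129

List convergents until the denominator exceeds the bound:
a_0 = 6: 6/1  (≤ bound)
a_1 = 2: 13/2  (≤ bound)
a_2 = 2: 32/5  (≤ bound)
a_3 = 12: 397/62  (≤ bound)
a_4 = 2: 826/129  (≤ bound)
a_5 = 2: 2049/320  (> 308, stop)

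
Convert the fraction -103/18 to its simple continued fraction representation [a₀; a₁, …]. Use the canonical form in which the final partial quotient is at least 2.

[-6; 3, 1, 1, 2]

Repeatedly divide and take the remainder:
-103 ÷ 18 → quotient -6, remainder 5
18 ÷ 5 → quotient 3, remainder 3
5 ÷ 3 → quotient 1, remainder 2
3 ÷ 2 → quotient 1, remainder 1
2 ÷ 1 → quotient 2, remainder 0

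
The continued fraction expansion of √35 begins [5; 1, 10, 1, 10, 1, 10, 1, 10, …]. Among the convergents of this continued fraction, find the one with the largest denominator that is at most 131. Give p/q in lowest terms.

775/131

List convergents until the denominator exceeds the bound:
a_0 = 5: 5/1  (≤ bound)
a_1 = 1: 6/1  (≤ bound)
a_2 = 10: 65/11  (≤ bound)
a_3 = 1: 71/12  (≤ bound)
a_4 = 10: 775/131  (≤ bound)
a_5 = 1: 846/143  (> 131, stop)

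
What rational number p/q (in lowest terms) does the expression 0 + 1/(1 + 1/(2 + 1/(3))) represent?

7/10

Work from the innermost term outward:
Start with 3.
2 + 1/(3/1) = 2 + 1/3 = 7/3
1 + 1/(7/3) = 1 + 3/7 = 10/7
0 + 1/(10/7) = 0 + 7/10 = 7/10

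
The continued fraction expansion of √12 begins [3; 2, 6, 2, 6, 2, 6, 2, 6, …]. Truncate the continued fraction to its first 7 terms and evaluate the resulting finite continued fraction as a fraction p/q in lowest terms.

a_0 = 3: 3/1
a_1 = 2: 7/2
a_2 = 6: 45/13
a_3 = 2: 97/28
a_4 = 6: 627/181
a_5 = 2: 1351/390
a_6 = 6: 8733/2521

8733/2521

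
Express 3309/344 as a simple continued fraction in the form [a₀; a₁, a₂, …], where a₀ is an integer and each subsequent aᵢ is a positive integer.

Apply division with remainder until the remainder is 0:
3309 ÷ 344 → quotient 9, remainder 213
344 ÷ 213 → quotient 1, remainder 131
213 ÷ 131 → quotient 1, remainder 82
131 ÷ 82 → quotient 1, remainder 49
82 ÷ 49 → quotient 1, remainder 33
49 ÷ 33 → quotient 1, remainder 16
33 ÷ 16 → quotient 2, remainder 1
16 ÷ 1 → quotient 16, remainder 0

[9; 1, 1, 1, 1, 1, 2, 16]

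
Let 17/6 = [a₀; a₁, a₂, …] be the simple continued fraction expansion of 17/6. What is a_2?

5

17 ÷ 6 → quotient 2, remainder 5
6 ÷ 5 → quotient 1, remainder 1
5 ÷ 1 → quotient 5, remainder 0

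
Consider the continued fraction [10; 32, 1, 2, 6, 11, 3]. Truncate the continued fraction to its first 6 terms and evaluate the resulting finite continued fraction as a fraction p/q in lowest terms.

Compute successive convergents:
a_0 = 10: 10/1
a_1 = 32: 321/32
a_2 = 1: 331/33
a_3 = 2: 983/98
a_4 = 6: 6229/621
a_5 = 11: 69502/6929

69502/6929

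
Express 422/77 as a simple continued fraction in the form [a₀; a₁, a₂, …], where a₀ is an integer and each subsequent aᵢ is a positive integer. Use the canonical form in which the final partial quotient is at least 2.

[5; 2, 12, 3]

422 = 5·77 + 37, so a_0 = 5
77 = 2·37 + 3, so a_1 = 2
37 = 12·3 + 1, so a_2 = 12
3 = 3·1 + 0, so a_3 = 3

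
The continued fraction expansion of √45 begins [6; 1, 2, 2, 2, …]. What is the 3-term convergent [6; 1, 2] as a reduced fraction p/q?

20/3

a_0 = 6: 6/1
a_1 = 1: 7/1
a_2 = 2: 20/3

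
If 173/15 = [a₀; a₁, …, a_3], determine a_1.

1

Apply division with remainder until the remainder is 0:
173 ÷ 15 → quotient 11, remainder 8
15 ÷ 8 → quotient 1, remainder 7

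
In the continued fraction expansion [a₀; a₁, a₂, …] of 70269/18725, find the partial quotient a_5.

8

70269 ÷ 18725 → quotient 3, remainder 14094
18725 ÷ 14094 → quotient 1, remainder 4631
14094 ÷ 4631 → quotient 3, remainder 201
4631 ÷ 201 → quotient 23, remainder 8
201 ÷ 8 → quotient 25, remainder 1
8 ÷ 1 → quotient 8, remainder 0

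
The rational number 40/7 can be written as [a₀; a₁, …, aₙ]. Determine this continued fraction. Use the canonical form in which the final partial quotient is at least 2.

⌊40/7⌋ = 5, remainder 5
⌊7/5⌋ = 1, remainder 2
⌊5/2⌋ = 2, remainder 1
⌊2/1⌋ = 2, remainder 0

[5; 1, 2, 2]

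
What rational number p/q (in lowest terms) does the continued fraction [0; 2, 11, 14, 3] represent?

Start with 3.
14 + 1/(3/1) = 14 + 1/3 = 43/3
11 + 1/(43/3) = 11 + 3/43 = 476/43
2 + 1/(476/43) = 2 + 43/476 = 995/476
0 + 1/(995/476) = 0 + 476/995 = 476/995

476/995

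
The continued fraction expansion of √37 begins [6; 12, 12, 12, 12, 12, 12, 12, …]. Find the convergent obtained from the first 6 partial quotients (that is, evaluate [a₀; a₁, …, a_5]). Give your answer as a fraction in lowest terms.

1555849/255780

a_0 = 6: 6/1
a_1 = 12: 73/12
a_2 = 12: 882/145
a_3 = 12: 10657/1752
a_4 = 12: 128766/21169
a_5 = 12: 1555849/255780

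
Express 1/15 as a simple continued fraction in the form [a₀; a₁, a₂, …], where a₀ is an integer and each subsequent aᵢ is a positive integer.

1 = 0·15 + 1, so a_0 = 0
15 = 15·1 + 0, so a_1 = 15

[0; 15]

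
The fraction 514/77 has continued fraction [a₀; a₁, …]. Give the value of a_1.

1

⌊514/77⌋ = 6, remainder 52
⌊77/52⌋ = 1, remainder 25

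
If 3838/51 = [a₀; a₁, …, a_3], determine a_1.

Run the Euclidean algorithm, recording each quotient:
⌊3838/51⌋ = 75, remainder 13
⌊51/13⌋ = 3, remainder 12

3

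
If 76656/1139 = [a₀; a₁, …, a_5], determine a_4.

76656 ÷ 1139 → quotient 67, remainder 343
1139 ÷ 343 → quotient 3, remainder 110
343 ÷ 110 → quotient 3, remainder 13
110 ÷ 13 → quotient 8, remainder 6
13 ÷ 6 → quotient 2, remainder 1

2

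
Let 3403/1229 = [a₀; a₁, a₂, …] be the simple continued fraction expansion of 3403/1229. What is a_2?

Apply division with remainder until the remainder is 0:
3403 = 2·1229 + 945, so a_0 = 2
1229 = 1·945 + 284, so a_1 = 1
945 = 3·284 + 93, so a_2 = 3

3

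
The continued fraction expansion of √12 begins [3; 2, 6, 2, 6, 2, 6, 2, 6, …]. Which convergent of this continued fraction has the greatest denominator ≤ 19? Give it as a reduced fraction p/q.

a_0 = 3: 3/1  (≤ bound)
a_1 = 2: 7/2  (≤ bound)
a_2 = 6: 45/13  (≤ bound)
a_3 = 2: 97/28  (> 19, stop)

45/13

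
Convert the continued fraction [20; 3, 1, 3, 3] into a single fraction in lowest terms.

993/49

a_0 = 20: 20/1
a_1 = 3: 61/3
a_2 = 1: 81/4
a_3 = 3: 304/15
a_4 = 3: 993/49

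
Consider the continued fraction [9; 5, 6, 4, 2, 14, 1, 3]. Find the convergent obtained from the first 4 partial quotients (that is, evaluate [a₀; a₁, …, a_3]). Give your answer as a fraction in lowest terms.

1186/129

Start with 4.
6 + 1/(4/1) = 6 + 1/4 = 25/4
5 + 1/(25/4) = 5 + 4/25 = 129/25
9 + 1/(129/25) = 9 + 25/129 = 1186/129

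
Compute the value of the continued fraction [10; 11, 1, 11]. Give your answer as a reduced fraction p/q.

1442/143

Collapse the nested fraction from the inside out:
Start with 11.
1 + 1/(11/1) = 1 + 1/11 = 12/11
11 + 1/(12/11) = 11 + 11/12 = 143/12
10 + 1/(143/12) = 10 + 12/143 = 1442/143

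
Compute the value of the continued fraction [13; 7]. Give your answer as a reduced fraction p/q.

92/7

a_0 = 13: 13/1
a_1 = 7: 92/7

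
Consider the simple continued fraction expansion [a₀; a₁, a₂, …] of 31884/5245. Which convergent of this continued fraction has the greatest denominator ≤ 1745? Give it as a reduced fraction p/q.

a_0 = 6: 6/1  (≤ bound)
a_1 = 12: 73/12  (≤ bound)
a_2 = 1: 79/13  (≤ bound)
a_3 = 2: 231/38  (≤ bound)
a_4 = 45: 10474/1723  (≤ bound)
a_5 = 1: 10705/1761  (> 1745, stop)

10474/1723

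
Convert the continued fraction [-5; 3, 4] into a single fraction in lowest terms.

-61/13

Build up convergents one term at a time:
a_0 = -5: -5/1
a_1 = 3: -14/3
a_2 = 4: -61/13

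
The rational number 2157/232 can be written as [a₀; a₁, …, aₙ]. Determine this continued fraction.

[9; 3, 2, 1, 3, 6]

2157 = 9·232 + 69, so a_0 = 9
232 = 3·69 + 25, so a_1 = 3
69 = 2·25 + 19, so a_2 = 2
25 = 1·19 + 6, so a_3 = 1
19 = 3·6 + 1, so a_4 = 3
6 = 6·1 + 0, so a_5 = 6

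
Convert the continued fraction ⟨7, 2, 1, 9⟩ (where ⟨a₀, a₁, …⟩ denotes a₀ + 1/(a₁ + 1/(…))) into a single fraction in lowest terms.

a_0 = 7: 7/1
a_1 = 2: 15/2
a_2 = 1: 22/3
a_3 = 9: 213/29

213/29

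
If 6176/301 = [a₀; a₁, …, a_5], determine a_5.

6176 ÷ 301 → quotient 20, remainder 156
301 ÷ 156 → quotient 1, remainder 145
156 ÷ 145 → quotient 1, remainder 11
145 ÷ 11 → quotient 13, remainder 2
11 ÷ 2 → quotient 5, remainder 1
2 ÷ 1 → quotient 2, remainder 0

2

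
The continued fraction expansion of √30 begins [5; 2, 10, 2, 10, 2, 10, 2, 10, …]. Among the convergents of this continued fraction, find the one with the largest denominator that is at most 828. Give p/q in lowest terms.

2525/461

List convergents until the denominator exceeds the bound:
a_0 = 5: 5/1  (≤ bound)
a_1 = 2: 11/2  (≤ bound)
a_2 = 10: 115/21  (≤ bound)
a_3 = 2: 241/44  (≤ bound)
a_4 = 10: 2525/461  (≤ bound)
a_5 = 2: 5291/966  (> 828, stop)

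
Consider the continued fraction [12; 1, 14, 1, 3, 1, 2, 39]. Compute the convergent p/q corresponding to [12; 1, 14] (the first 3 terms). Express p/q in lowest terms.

a_0 = 12: 12/1
a_1 = 1: 13/1
a_2 = 14: 194/15

194/15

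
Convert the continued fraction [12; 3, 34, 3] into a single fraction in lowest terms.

Start with 3.
34 + 1/(3/1) = 34 + 1/3 = 103/3
3 + 1/(103/3) = 3 + 3/103 = 312/103
12 + 1/(312/103) = 12 + 103/312 = 3847/312

3847/312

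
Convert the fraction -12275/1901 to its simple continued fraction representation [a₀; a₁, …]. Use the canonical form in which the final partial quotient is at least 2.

[-7; 1, 1, 5, 3, 54]

Run the Euclidean algorithm, recording each quotient:
-12275 ÷ 1901 → quotient -7, remainder 1032
1901 ÷ 1032 → quotient 1, remainder 869
1032 ÷ 869 → quotient 1, remainder 163
869 ÷ 163 → quotient 5, remainder 54
163 ÷ 54 → quotient 3, remainder 1
54 ÷ 1 → quotient 54, remainder 0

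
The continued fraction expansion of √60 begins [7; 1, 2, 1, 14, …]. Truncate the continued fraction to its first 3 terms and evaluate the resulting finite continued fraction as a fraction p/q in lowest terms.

23/3

Start with 2.
1 + 1/(2/1) = 1 + 1/2 = 3/2
7 + 1/(3/2) = 7 + 2/3 = 23/3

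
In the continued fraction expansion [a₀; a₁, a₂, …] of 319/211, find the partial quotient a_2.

1

Repeatedly divide and take the remainder:
319 = 1·211 + 108, so a_0 = 1
211 = 1·108 + 103, so a_1 = 1
108 = 1·103 + 5, so a_2 = 1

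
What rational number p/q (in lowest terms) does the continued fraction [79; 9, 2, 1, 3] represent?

Start with 3.
1 + 1/(3/1) = 1 + 1/3 = 4/3
2 + 1/(4/3) = 2 + 3/4 = 11/4
9 + 1/(11/4) = 9 + 4/11 = 103/11
79 + 1/(103/11) = 79 + 11/103 = 8148/103

8148/103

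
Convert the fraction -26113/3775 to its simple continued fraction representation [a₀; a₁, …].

Apply division with remainder until the remainder is 0:
-26113 = -7·3775 + 312, so a_0 = -7
3775 = 12·312 + 31, so a_1 = 12
312 = 10·31 + 2, so a_2 = 10
31 = 15·2 + 1, so a_3 = 15
2 = 2·1 + 0, so a_4 = 2

[-7; 12, 10, 15, 2]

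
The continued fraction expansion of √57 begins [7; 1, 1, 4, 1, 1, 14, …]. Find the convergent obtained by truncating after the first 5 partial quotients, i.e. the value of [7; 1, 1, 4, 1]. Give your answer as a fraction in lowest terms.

Start with 1.
4 + 1/(1/1) = 4 + 1/1 = 5/1
1 + 1/(5/1) = 1 + 1/5 = 6/5
1 + 1/(6/5) = 1 + 5/6 = 11/6
7 + 1/(11/6) = 7 + 6/11 = 83/11

83/11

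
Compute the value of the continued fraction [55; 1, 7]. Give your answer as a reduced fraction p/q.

Starting at the tail and folding back:
Start with 7.
1 + 1/(7/1) = 1 + 1/7 = 8/7
55 + 1/(8/7) = 55 + 7/8 = 447/8

447/8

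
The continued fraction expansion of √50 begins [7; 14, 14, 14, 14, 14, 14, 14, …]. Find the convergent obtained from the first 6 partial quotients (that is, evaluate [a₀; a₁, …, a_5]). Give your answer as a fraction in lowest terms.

Compute successive convergents:
a_0 = 7: 7/1
a_1 = 14: 99/14
a_2 = 14: 1393/197
a_3 = 14: 19601/2772
a_4 = 14: 275807/39005
a_5 = 14: 3880899/548842

3880899/548842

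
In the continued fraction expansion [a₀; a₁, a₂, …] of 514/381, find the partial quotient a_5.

514 = 1·381 + 133, so a_0 = 1
381 = 2·133 + 115, so a_1 = 2
133 = 1·115 + 18, so a_2 = 1
115 = 6·18 + 7, so a_3 = 6
18 = 2·7 + 4, so a_4 = 2
7 = 1·4 + 3, so a_5 = 1

1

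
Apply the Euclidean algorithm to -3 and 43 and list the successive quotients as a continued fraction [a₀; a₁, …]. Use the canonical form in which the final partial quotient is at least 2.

[-1; 1, 13, 3]

-3 ÷ 43 → quotient -1, remainder 40
43 ÷ 40 → quotient 1, remainder 3
40 ÷ 3 → quotient 13, remainder 1
3 ÷ 1 → quotient 3, remainder 0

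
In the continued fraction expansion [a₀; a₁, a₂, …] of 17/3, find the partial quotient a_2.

2

Apply division with remainder until the remainder is 0:
17 ÷ 3 → quotient 5, remainder 2
3 ÷ 2 → quotient 1, remainder 1
2 ÷ 1 → quotient 2, remainder 0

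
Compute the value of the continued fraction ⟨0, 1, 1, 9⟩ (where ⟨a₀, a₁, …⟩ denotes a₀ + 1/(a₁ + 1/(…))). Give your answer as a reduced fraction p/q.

Start with 9.
1 + 1/(9/1) = 1 + 1/9 = 10/9
1 + 1/(10/9) = 1 + 9/10 = 19/10
0 + 1/(19/10) = 0 + 10/19 = 10/19

10/19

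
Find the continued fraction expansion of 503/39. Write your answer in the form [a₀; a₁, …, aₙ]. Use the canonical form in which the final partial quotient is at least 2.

[12; 1, 8, 1, 3]

503 ÷ 39 → quotient 12, remainder 35
39 ÷ 35 → quotient 1, remainder 4
35 ÷ 4 → quotient 8, remainder 3
4 ÷ 3 → quotient 1, remainder 1
3 ÷ 1 → quotient 3, remainder 0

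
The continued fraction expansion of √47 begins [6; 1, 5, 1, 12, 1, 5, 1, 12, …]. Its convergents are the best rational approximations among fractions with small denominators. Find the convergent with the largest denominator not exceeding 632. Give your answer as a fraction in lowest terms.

a_0 = 6: 6/1  (≤ bound)
a_1 = 1: 7/1  (≤ bound)
a_2 = 5: 41/6  (≤ bound)
a_3 = 1: 48/7  (≤ bound)
a_4 = 12: 617/90  (≤ bound)
a_5 = 1: 665/97  (≤ bound)
a_6 = 5: 3942/575  (≤ bound)
a_7 = 1: 4607/672  (> 632, stop)

3942/575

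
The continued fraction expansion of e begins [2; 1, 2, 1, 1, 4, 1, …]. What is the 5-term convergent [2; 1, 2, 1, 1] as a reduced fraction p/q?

19/7

a_0 = 2: 2/1
a_1 = 1: 3/1
a_2 = 2: 8/3
a_3 = 1: 11/4
a_4 = 1: 19/7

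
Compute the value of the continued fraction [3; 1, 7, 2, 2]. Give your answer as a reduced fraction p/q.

163/42

Work from the innermost term outward:
Start with 2.
2 + 1/(2/1) = 2 + 1/2 = 5/2
7 + 1/(5/2) = 7 + 2/5 = 37/5
1 + 1/(37/5) = 1 + 5/37 = 42/37
3 + 1/(42/37) = 3 + 37/42 = 163/42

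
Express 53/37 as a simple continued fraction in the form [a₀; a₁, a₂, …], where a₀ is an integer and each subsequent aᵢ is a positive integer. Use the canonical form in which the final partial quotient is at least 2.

Run the Euclidean algorithm, recording each quotient:
53 ÷ 37 → quotient 1, remainder 16
37 ÷ 16 → quotient 2, remainder 5
16 ÷ 5 → quotient 3, remainder 1
5 ÷ 1 → quotient 5, remainder 0

[1; 2, 3, 5]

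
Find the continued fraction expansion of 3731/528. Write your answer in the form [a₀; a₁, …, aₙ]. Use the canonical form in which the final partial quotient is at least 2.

Apply division with remainder until the remainder is 0:
⌊3731/528⌋ = 7, remainder 35
⌊528/35⌋ = 15, remainder 3
⌊35/3⌋ = 11, remainder 2
⌊3/2⌋ = 1, remainder 1
⌊2/1⌋ = 2, remainder 0

[7; 15, 11, 1, 2]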